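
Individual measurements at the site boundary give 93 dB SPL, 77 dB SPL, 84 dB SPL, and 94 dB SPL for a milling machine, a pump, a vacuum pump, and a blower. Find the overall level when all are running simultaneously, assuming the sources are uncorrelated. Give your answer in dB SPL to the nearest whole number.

Incoherent sources combine by intensity addition: L_total = 10·log₁₀(Σ 10^(L_i/10)).
Σ 10^(L/10) = 10^(93/10) + 10^(77/10) + 10^(84/10) + 10^(94/10) = 4.808e+09.
L_total = 10·log₁₀(4.808e+09) = 96.82 dB SPL.

97 dB SPL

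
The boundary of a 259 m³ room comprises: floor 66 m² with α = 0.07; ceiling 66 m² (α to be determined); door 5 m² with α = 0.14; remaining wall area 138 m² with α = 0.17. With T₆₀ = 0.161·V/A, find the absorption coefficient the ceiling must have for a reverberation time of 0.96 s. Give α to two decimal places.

0.22

From T₆₀ = 0.161·V/A, the target T₆₀ = 0.96 s needs A = 0.161·259/0.96 = 43.44 m².
Absorption from the other surfaces = 66·0.07 + 5·0.14 + 138·0.17 = 28.78 m², so the ceiling must supply 14.66 m² over 66 m².
α = 14.66/66 = 0.222.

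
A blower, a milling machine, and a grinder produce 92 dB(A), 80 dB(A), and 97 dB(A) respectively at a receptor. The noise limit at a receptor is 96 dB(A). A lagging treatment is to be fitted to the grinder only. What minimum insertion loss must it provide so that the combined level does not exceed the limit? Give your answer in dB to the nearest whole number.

3 dB

Fixed contribution from the other sources: Σ 10^(L/10) = 10^(92/10) + 10^(80/10) = 1.685e+09 (92.27 dB(A)).
The limit corresponds to 10^(96/10) = 3.981e+09; subtracting the fixed part leaves 2.296e+09 for the grinder, i.e. 93.61 dB(A).
So the grinder must be reduced from 97 to 93.61 dB(A): IL = 3.39 dB.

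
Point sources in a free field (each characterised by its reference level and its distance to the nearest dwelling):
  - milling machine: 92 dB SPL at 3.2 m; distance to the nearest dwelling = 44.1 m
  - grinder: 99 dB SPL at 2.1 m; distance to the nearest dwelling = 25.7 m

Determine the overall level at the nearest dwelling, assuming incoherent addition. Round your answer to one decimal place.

77.9 dB SPL

First find each source's level at the receiver (point-source: −20·log₁₀(r/r_ref)), then combine on an intensity basis.
milling machine: 92 − 20·log₁₀(44.1/3.2) = 92 − 22.79 = 69.21 dB SPL.
grinder: 99 − 20·log₁₀(25.7/2.1) = 99 − 21.75 = 77.25 dB SPL.
Σ 10^(L/10) = 6.138e+07 → L_total = 10·log₁₀(6.138e+07) = 77.88 dB SPL.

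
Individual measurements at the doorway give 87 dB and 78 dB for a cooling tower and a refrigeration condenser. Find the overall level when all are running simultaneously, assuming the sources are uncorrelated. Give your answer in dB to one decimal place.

87.5 dB

Incoherent sources combine by intensity addition: L_total = 10·log₁₀(Σ 10^(L_i/10)).
Σ 10^(L/10) = 10^(87/10) + 10^(78/10) = 5.643e+08.
L_total = 10·log₁₀(5.643e+08) = 87.51 dB.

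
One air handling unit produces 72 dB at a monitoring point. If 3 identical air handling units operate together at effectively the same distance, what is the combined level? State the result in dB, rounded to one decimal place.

With 3 equal, uncorrelated contributions the intensity is 3× that of one unit, giving a rise of 10·log₁₀ 3.
L_total = 72 + 10·log₁₀(3) = 72 + 4.771 = 76.77 dB.

76.8 dB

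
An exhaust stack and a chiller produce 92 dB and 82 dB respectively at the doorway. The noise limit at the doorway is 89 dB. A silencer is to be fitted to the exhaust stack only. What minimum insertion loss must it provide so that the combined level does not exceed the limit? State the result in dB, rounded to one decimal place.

Fixed contribution from the other source: Σ 10^(L/10) = 10^(82/10) = 1.585e+08 (82.00 dB).
The limit corresponds to 10^(89/10) = 7.943e+08; subtracting the fixed part leaves 6.358e+08 for the exhaust stack, i.e. 88.03 dB.
So the exhaust stack must be reduced from 92 to 88.03 dB: IL = 3.97 dB.

4.0 dB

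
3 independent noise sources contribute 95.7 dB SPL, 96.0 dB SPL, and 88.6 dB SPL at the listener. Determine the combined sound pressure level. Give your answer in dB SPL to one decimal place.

99.3 dB SPL

For uncorrelated sources the intensities add, so convert each level to linear form, sum, and take 10·log₁₀ of the total.
Σ 10^(L/10) = 10^(95.7/10) + 10^(96.0/10) + 10^(88.6/10) = 8.421e+09.
L_total = 10·log₁₀(8.421e+09) = 99.25 dB SPL.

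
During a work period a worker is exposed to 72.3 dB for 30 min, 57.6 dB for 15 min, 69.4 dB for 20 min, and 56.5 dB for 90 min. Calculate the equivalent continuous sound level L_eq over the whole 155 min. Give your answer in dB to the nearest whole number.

67 dB

Weight each interval's intensity by its duration and average over T = 155 min:
Σ tᵢ·10^(Lᵢ/10) = 30·10^(72.3/10) + 15·10^(57.6/10) + 20·10^(69.4/10) + 90·10^(56.5/10) = 7.325e+08.
L_eq = 10·log₁₀(7.325e+08/155) = 66.74 dB.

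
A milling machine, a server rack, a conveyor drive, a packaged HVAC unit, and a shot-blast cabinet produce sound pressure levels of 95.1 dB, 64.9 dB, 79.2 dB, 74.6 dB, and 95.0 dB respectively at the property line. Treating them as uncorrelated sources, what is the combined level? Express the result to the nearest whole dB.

Incoherent sources combine by intensity addition: L_total = 10·log₁₀(Σ 10^(L_i/10)).
Σ 10^(L/10) = 10^(95.1/10) + 10^(64.9/10) + 10^(79.2/10) + 10^(74.6/10) + 10^(95.0/10) = 6.513e+09.
L_total = 10·log₁₀(6.513e+09) = 98.14 dB.

98 dB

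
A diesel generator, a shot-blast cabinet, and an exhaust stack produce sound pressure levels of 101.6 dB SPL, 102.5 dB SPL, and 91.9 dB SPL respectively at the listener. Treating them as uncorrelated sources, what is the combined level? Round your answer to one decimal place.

Incoherent sources combine by intensity addition: L_total = 10·log₁₀(Σ 10^(L_i/10)).
Σ 10^(L/10) = 10^(101.6/10) + 10^(102.5/10) + 10^(91.9/10) = 3.379e+10.
L_total = 10·log₁₀(3.379e+10) = 105.29 dB SPL.

105.3 dB SPL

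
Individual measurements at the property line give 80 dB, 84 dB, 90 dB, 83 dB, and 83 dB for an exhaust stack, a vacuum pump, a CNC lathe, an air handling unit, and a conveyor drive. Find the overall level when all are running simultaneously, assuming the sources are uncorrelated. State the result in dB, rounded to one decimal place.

92.4 dB

Incoherent sources combine by intensity addition: L_total = 10·log₁₀(Σ 10^(L_i/10)).
Σ 10^(L/10) = 10^(80/10) + 10^(84/10) + 10^(90/10) + 10^(83/10) + 10^(83/10) = 1.750e+09.
L_total = 10·log₁₀(1.750e+09) = 92.43 dB.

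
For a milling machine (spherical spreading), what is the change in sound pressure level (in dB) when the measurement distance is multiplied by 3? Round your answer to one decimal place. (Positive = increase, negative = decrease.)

-9.5 dB

Point-source spreading: ΔL = −20·log₁₀(r₂/r₁).
ΔL = −20·log₁₀(3) = -9.54 dB.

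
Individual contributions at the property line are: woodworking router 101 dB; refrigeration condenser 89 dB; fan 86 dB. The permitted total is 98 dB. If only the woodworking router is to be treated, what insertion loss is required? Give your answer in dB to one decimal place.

3.9 dB

The untreated sources together contribute 10^(89/10) + 10^(86/10) = 1.192e+09, i.e. 90.76 dB.
The limit corresponds to 10^(98/10) = 6.310e+09; subtracting the fixed part leaves 5.117e+09 for the woodworking router, i.e. 97.09 dB.
So the woodworking router must be reduced from 101 to 97.09 dB: IL = 3.91 dB.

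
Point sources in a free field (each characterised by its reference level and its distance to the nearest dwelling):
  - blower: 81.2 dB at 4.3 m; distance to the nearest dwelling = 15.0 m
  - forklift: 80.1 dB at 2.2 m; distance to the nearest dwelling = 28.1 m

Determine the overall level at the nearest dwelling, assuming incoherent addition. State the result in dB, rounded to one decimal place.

First find each source's level at the receiver (point-source: −20·log₁₀(r/r_ref)), then combine on an intensity basis.
blower: 81.2 − 20·log₁₀(15.0/4.3) = 81.2 − 10.85 = 70.35 dB.
forklift: 80.1 − 20·log₁₀(28.1/2.2) = 80.1 − 22.13 = 57.97 dB.
Σ 10^(L/10) = 1.146e+07 → L_total = 10·log₁₀(1.146e+07) = 70.59 dB.

70.6 dB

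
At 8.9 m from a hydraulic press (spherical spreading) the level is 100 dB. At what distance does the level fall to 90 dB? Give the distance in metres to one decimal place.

The 10.0 dB drop corresponds to a distance ratio of 10^(10.0/20) for a point source.
r₂ = 8.9·10^((100−90)/20) = 8.9·10^(10.0/20) = 28.14 m.

28.1 m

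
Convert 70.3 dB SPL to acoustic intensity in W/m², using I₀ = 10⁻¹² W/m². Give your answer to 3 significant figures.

1.07e-05 W/m²

L = 10·log₁₀(I/I₀) ⇒ I = I₀·10^(L/10) = 10⁻¹² × 10^7.03.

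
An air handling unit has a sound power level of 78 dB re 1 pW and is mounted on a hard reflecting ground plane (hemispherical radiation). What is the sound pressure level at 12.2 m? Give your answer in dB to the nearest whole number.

48 dB

Free-field hemispherical radiation: L_p = L_w − 10·log₁₀(2π·r²), r = 12.2 m.
2π·r² = 935.2 m², 10·log₁₀ of that is 29.709 dB.
L_p = 78 − 29.709 = 48.29 dB.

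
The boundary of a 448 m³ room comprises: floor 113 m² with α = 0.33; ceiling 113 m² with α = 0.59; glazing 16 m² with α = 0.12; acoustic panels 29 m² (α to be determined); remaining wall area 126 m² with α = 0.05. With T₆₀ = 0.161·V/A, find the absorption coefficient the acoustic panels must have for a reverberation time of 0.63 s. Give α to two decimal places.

From T₆₀ = 0.161·V/A, the target T₆₀ = 0.63 s needs A = 0.161·448/0.63 = 114.49 m².
Absorption from the other surfaces = 113·0.33 + 113·0.59 + 16·0.12 + 126·0.05 = 112.18 m², so the acoustic panels must supply 2.31 m² over 29 m².
α = 2.31/29 = 0.080.

0.08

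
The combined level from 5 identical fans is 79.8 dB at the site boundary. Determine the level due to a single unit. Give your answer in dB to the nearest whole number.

5 equal contributions raise the level by 10·log₁₀ 5 = 6.990 dB, so each unit alone gives 79.8 − 6.990.

73 dB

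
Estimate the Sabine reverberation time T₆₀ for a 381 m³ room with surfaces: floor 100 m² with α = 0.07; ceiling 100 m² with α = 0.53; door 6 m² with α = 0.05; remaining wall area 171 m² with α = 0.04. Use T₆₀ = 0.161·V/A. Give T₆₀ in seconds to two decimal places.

A = Σ Sᵢαᵢ = 100·0.07 + 100·0.53 + 6·0.05 + 171·0.04 = 67.14 m².
T₆₀ = 0.161 × 381 / 67.14 = 0.914 s.

0.91 s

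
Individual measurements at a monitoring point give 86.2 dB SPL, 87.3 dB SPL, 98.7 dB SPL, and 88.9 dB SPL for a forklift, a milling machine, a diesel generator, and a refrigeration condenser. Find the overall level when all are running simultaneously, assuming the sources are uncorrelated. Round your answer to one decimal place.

99.6 dB SPL

Incoherent sources combine by intensity addition: L_total = 10·log₁₀(Σ 10^(L_i/10)).
Σ 10^(L/10) = 10^(86.2/10) + 10^(87.3/10) + 10^(98.7/10) + 10^(88.9/10) = 9.143e+09.
L_total = 10·log₁₀(9.143e+09) = 99.61 dB SPL.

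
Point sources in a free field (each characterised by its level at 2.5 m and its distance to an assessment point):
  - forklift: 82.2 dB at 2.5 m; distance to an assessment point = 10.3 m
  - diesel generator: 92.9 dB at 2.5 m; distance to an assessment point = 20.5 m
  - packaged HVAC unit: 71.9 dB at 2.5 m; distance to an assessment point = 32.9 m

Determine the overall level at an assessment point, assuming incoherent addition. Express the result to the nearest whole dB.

First find each source's level at the receiver (point-source: −20·log₁₀(r/r_ref)), then combine on an intensity basis.
forklift: 82.2 − 20·log₁₀(10.3/2.5) = 82.2 − 12.30 = 69.90 dB.
diesel generator: 92.9 − 20·log₁₀(20.5/2.5) = 92.9 − 18.28 = 74.62 dB.
packaged HVAC unit: 71.9 − 20·log₁₀(32.9/2.5) = 71.9 − 22.39 = 49.51 dB.
Σ 10^(L/10) = 3.886e+07 → L_total = 10·log₁₀(3.886e+07) = 75.90 dB.

76 dB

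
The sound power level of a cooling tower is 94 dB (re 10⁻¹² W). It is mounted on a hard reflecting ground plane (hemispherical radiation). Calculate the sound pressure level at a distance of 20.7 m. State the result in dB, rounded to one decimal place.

The power spreads over a hemisphere of area 2π·r², so L_p = L_w − 10·log₁₀(2π·r²).
2π·r² = 2692 m², 10·log₁₀ of that is 34.301 dB.
L_p = 94 − 34.301 = 59.70 dB.

59.7 dB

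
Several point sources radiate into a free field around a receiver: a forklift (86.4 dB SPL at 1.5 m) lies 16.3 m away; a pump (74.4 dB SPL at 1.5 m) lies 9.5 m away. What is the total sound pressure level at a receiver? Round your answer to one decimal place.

First find each source's level at the receiver (point-source: −20·log₁₀(r/r_ref)), then combine on an intensity basis.
forklift: 86.4 − 20·log₁₀(16.3/1.5) = 86.4 − 20.72 = 65.68 dB SPL.
pump: 74.4 − 20·log₁₀(9.5/1.5) = 74.4 − 16.03 = 58.37 dB SPL.
Σ 10^(L/10) = 4.383e+06 → L_total = 10·log₁₀(4.383e+06) = 66.42 dB SPL.

66.4 dB SPL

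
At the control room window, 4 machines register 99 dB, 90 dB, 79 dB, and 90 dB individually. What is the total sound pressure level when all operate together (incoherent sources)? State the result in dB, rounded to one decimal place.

For uncorrelated sources the intensities add, so convert each level to linear form, sum, and take 10·log₁₀ of the total.
Σ 10^(L/10) = 10^(99/10) + 10^(90/10) + 10^(79/10) + 10^(90/10) = 1.002e+10.
L_total = 10·log₁₀(1.002e+10) = 100.01 dB.

100.0 dB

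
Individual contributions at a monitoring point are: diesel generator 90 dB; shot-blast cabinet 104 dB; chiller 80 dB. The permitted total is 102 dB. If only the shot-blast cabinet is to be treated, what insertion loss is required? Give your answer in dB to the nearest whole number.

Everything except the shot-blast cabinet sums to 10^(90/10) + 10^(80/10) = 1.100e+09 in linear terms, 90.41 dB.
To meet 102 dB overall, the treated shot-blast cabinet may contribute at most 10^(102/10) − 1.100e+09 = 1.475e+10, i.e. 101.69 dB.
So the shot-blast cabinet must be reduced from 104 to 101.69 dB: IL = 2.31 dB.

2 dB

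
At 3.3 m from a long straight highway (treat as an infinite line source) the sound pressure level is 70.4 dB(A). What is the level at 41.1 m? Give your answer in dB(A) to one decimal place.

59.4 dB(A)

Cylindrical spreading from a line source gives a 10·log₁₀(r₂/r₁) drop.
L₂ = 70.4 − 10·log₁₀(41.1/3.3) = 70.4 − 10.953 = 59.45 dB(A).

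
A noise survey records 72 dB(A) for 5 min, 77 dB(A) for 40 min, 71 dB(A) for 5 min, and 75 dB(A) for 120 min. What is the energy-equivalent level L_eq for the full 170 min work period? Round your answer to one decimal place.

75.4 dB(A)

Weight each interval's intensity by its duration and average over T = 170 min:
Σ tᵢ·10^(Lᵢ/10) = 5·10^(72/10) + 40·10^(77/10) + 5·10^(71/10) + 120·10^(75/10) = 5.942e+09.
L_eq = 10·log₁₀(5.942e+09/170) = 75.43 dB(A).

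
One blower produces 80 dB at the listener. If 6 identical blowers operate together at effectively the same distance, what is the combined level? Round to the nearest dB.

L_total = L₁ + 10·log₁₀ N for N identical incoherent sources.
L_total = 80 + 10·log₁₀(6) = 80 + 7.782 = 87.78 dB.

88 dB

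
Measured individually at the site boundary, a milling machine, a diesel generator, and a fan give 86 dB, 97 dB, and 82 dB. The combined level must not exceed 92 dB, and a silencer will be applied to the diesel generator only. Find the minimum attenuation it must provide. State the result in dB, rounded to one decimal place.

Fixed contribution from the other sources: Σ 10^(L/10) = 10^(86/10) + 10^(82/10) = 5.566e+08 (87.46 dB).
To meet 92 dB overall, the treated diesel generator may contribute at most 10^(92/10) − 5.566e+08 = 1.028e+09, i.e. 90.12 dB.
Required insertion loss = 97 − 90.12 = 6.88 dB.

6.9 dB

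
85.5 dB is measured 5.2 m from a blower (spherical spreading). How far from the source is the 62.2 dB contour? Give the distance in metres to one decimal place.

76.0 m

Point-source spreading drops the level by 20·log₁₀(r₂/r₁); inverting, r₂/r₁ = 10^(ΔL/20).
r₂ = 5.2·10^((85.5−62.2)/20) = 5.2·10^(23.3/20) = 76.03 m.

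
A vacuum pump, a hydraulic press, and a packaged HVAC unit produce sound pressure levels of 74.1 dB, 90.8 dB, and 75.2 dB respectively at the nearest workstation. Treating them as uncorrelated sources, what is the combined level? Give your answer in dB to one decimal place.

Incoherent sources combine by intensity addition: L_total = 10·log₁₀(Σ 10^(L_i/10)).
Σ 10^(L/10) = 10^(74.1/10) + 10^(90.8/10) + 10^(75.2/10) = 1.261e+09.
L_total = 10·log₁₀(1.261e+09) = 91.01 dB.

91.0 dB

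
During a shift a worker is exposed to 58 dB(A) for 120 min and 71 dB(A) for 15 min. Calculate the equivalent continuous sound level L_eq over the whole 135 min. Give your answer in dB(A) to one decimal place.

Weight each interval's intensity by its duration and average over T = 135 min:
Σ tᵢ·10^(Lᵢ/10) = 120·10^(58/10) + 15·10^(71/10) = 2.646e+08.
L_eq = 10·log₁₀(2.646e+08/135) = 62.92 dB(A).

62.9 dB(A)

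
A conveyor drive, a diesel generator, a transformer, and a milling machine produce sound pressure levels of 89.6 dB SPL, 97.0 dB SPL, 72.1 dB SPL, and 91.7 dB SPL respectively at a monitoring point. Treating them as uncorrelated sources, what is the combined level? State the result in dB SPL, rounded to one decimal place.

Incoherent sources combine by intensity addition: L_total = 10·log₁₀(Σ 10^(L_i/10)).
Σ 10^(L/10) = 10^(89.6/10) + 10^(97.0/10) + 10^(72.1/10) + 10^(91.7/10) = 7.419e+09.
L_total = 10·log₁₀(7.419e+09) = 98.70 dB SPL.

98.7 dB SPL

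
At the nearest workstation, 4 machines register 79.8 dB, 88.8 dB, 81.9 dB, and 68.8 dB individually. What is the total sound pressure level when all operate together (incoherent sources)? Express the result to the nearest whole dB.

90 dB

For uncorrelated sources the intensities add, so convert each level to linear form, sum, and take 10·log₁₀ of the total.
Σ 10^(L/10) = 10^(79.8/10) + 10^(88.8/10) + 10^(81.9/10) + 10^(68.8/10) = 1.017e+09.
L_total = 10·log₁₀(1.017e+09) = 90.07 dB.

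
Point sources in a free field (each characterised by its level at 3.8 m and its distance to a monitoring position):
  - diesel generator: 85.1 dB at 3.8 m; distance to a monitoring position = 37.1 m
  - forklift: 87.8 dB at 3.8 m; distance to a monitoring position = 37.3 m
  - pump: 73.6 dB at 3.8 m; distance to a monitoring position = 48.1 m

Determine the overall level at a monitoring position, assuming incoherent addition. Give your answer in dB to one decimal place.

Propagate each source to the receiver with L = L_ref − 20·log₁₀(r/r_ref), then add intensities.
diesel generator: 85.1 − 20·log₁₀(37.1/3.8) = 85.1 − 19.79 = 65.31 dB.
forklift: 87.8 − 20·log₁₀(37.3/3.8) = 87.8 − 19.84 = 67.96 dB.
pump: 73.6 − 20·log₁₀(48.1/3.8) = 73.6 − 22.05 = 51.55 dB.
Σ 10^(L/10) = 9.792e+06 → L_total = 10·log₁₀(9.792e+06) = 69.91 dB.

69.9 dB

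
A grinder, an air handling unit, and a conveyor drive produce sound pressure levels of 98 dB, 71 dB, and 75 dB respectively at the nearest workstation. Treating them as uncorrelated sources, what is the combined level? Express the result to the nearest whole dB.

For uncorrelated sources the intensities add, so convert each level to linear form, sum, and take 10·log₁₀ of the total.
Σ 10^(L/10) = 10^(98/10) + 10^(71/10) + 10^(75/10) = 6.354e+09.
L_total = 10·log₁₀(6.354e+09) = 98.03 dB.

98 dB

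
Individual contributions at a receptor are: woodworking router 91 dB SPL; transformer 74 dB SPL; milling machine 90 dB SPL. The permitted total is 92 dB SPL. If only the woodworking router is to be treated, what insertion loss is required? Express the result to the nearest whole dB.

4 dB

Everything except the woodworking router sums to 10^(74/10) + 10^(90/10) = 1.025e+09 in linear terms, 90.11 dB SPL.
To meet 92 dB SPL overall, the treated woodworking router may contribute at most 10^(92/10) − 1.025e+09 = 5.598e+08, i.e. 87.48 dB SPL.
So the woodworking router must be reduced from 91 to 87.48 dB SPL: IL = 3.52 dB.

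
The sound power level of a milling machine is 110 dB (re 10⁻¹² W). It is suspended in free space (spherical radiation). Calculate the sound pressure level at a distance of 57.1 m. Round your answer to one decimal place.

L_p = L_w − 10·log₁₀(4π·r²) with r = 57.1 m.
4π·r² = 4.097e+04 m², 10·log₁₀ of that is 46.125 dB.
L_p = 110 − 46.125 = 63.88 dB.

63.9 dB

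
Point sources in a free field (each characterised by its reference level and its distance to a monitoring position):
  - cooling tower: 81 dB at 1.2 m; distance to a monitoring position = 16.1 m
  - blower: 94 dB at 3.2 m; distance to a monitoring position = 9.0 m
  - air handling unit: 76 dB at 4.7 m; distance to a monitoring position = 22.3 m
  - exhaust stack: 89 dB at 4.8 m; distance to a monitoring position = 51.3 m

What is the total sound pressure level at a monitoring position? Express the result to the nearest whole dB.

85 dB

First find each source's level at the receiver (point-source: −20·log₁₀(r/r_ref)), then combine on an intensity basis.
cooling tower: 81 − 20·log₁₀(16.1/1.2) = 81 − 22.55 = 58.45 dB.
blower: 94 − 20·log₁₀(9.0/3.2) = 94 − 8.98 = 85.02 dB.
air handling unit: 76 − 20·log₁₀(22.3/4.7) = 76 − 13.52 = 62.48 dB.
exhaust stack: 89 − 20·log₁₀(51.3/4.8) = 89 − 20.58 = 68.42 dB.
Σ 10^(L/10) = 3.270e+08 → L_total = 10·log₁₀(3.270e+08) = 85.15 dB.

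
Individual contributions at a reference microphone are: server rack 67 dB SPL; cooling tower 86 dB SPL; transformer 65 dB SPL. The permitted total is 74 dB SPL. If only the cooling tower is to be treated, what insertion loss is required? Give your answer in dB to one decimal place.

13.7 dB

The untreated sources together contribute 10^(67/10) + 10^(65/10) = 8.174e+06, i.e. 69.12 dB SPL.
To meet 74 dB SPL overall, the treated cooling tower may contribute at most 10^(74/10) − 8.174e+06 = 1.694e+07, i.e. 72.29 dB SPL.
So the cooling tower must be reduced from 86 to 72.29 dB SPL: IL = 13.71 dB.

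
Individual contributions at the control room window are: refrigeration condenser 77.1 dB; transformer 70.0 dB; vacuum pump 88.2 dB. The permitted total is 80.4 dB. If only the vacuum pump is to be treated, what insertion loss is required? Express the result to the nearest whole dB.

Everything except the vacuum pump sums to 10^(77.1/10) + 10^(70.0/10) = 6.129e+07 in linear terms, 77.87 dB.
To meet 80.4 dB overall, the treated vacuum pump may contribute at most 10^(80.4/10) − 6.129e+07 = 4.836e+07, i.e. 76.85 dB.
Required insertion loss = 88.2 − 76.85 = 11.35 dB.

11 dB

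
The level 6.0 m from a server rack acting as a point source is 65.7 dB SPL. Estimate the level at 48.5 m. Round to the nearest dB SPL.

48 dB SPL

Spherical spreading from a point source gives a 20·log₁₀(r₂/r₁) drop.
L₂ = 65.7 − 20·log₁₀(48.5/6.0) = 65.7 − 18.152 = 47.55 dB SPL.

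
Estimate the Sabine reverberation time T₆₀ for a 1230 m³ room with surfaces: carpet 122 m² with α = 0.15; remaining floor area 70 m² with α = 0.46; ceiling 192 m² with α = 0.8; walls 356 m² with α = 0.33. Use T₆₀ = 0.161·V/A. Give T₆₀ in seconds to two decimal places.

Total absorption A = 122·0.15 + 70·0.46 + 192·0.8 + 356·0.33 = 321.58 m² sabins.
T₆₀ = 0.161·V/A = 0.161·1230/321.58 = 0.616 s.

0.62 s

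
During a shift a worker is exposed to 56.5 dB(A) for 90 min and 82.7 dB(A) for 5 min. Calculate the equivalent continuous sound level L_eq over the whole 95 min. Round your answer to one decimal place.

70.1 dB(A)

L_eq = 10·log₁₀[(1/T)·Σ tᵢ·10^(Lᵢ/10)] with T = 95 min.
Σ tᵢ·10^(Lᵢ/10) = 90·10^(56.5/10) + 5·10^(82.7/10) = 9.712e+08.
L_eq = 10·log₁₀(9.712e+08/95) = 70.10 dB(A).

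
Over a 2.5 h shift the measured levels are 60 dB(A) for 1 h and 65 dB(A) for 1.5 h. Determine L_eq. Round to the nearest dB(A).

L_eq = 10·log₁₀[(1/T)·Σ tᵢ·10^(Lᵢ/10)] with T = 2.5 h.
Σ tᵢ·10^(Lᵢ/10) = 1·10^(60/10) + 1.5·10^(65/10) = 5.743e+06.
L_eq = 10·log₁₀(5.743e+06/2.5) = 63.61 dB(A).

64 dB(A)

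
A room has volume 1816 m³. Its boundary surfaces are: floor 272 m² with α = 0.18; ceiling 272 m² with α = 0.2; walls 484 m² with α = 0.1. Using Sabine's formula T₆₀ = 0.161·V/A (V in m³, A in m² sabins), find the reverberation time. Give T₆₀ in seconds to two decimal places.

1.93 s

Summing Sᵢαᵢ: 272·0.18 + 272·0.2 + 484·0.1 = 151.76 m².
T₆₀ = 0.161 × 1816 / 151.76 = 1.927 s.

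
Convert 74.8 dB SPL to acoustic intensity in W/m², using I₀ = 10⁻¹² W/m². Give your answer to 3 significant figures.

L = 10·log₁₀(I/I₀) ⇒ I = I₀·10^(L/10) = 10⁻¹² × 10^7.48.

3.02e-05 W/m²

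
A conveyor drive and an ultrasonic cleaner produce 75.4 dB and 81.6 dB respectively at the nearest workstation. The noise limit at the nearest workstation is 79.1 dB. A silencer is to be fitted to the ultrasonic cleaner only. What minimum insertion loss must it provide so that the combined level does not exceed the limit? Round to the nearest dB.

Everything except the ultrasonic cleaner sums to 10^(75.4/10) = 3.467e+07 in linear terms, 75.40 dB.
The limit corresponds to 10^(79.1/10) = 8.128e+07; subtracting the fixed part leaves 4.661e+07 for the ultrasonic cleaner, i.e. 76.68 dB.
Required insertion loss = 81.6 − 76.68 = 4.92 dB.

5 dB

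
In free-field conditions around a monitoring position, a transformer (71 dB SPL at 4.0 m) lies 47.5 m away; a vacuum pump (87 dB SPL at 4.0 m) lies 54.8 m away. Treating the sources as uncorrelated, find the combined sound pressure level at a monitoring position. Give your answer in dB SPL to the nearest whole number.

Propagate each source to the receiver with L = L_ref − 20·log₁₀(r/r_ref), then add intensities.
transformer: 71 − 20·log₁₀(47.5/4.0) = 71 − 21.49 = 49.51 dB SPL.
vacuum pump: 87 − 20·log₁₀(54.8/4.0) = 87 − 22.73 = 64.27 dB SPL.
Σ 10^(L/10) = 2.760e+06 → L_total = 10·log₁₀(2.760e+06) = 64.41 dB SPL.

64 dB SPL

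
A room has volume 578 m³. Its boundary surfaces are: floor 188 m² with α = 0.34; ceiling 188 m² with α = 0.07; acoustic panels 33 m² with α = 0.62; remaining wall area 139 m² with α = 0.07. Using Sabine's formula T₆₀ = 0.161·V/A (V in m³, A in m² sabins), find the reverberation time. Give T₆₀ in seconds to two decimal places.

Summing Sᵢαᵢ: 188·0.34 + 188·0.07 + 33·0.62 + 139·0.07 = 107.27 m².
T₆₀ = 0.161 × 578 / 107.27 = 0.868 s.

0.87 s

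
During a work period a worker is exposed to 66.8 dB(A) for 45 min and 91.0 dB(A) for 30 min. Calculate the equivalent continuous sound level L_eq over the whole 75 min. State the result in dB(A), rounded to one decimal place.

87.0 dB(A)

Weight each interval's intensity by its duration and average over T = 75 min:
Σ tᵢ·10^(Lᵢ/10) = 45·10^(66.8/10) + 30·10^(91.0/10) = 3.798e+10.
L_eq = 10·log₁₀(3.798e+10/75) = 87.05 dB(A).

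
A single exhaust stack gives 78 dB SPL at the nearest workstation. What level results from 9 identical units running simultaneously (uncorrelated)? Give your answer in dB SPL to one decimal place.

87.5 dB SPL

With 9 equal, uncorrelated contributions the intensity is 9× that of one unit, giving a rise of 10·log₁₀ 9.
L_total = 78 + 10·log₁₀(9) = 78 + 9.542 = 87.54 dB SPL.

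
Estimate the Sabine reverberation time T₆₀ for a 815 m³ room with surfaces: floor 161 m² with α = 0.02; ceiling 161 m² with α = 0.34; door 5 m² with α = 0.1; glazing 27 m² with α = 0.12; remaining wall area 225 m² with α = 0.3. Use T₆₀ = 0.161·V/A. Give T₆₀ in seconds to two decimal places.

1.02 s

Summing Sᵢαᵢ: 161·0.02 + 161·0.34 + 5·0.1 + 27·0.12 + 225·0.3 = 129.20 m².
T₆₀ = 0.161·V/A = 0.161·815/129.20 = 1.016 s.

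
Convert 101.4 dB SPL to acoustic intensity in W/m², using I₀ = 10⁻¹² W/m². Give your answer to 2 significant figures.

I = I₀·10^(L/10) = 10⁻¹² × 10^(101.4/10) = 10^(-1.860).

0.014 W/m²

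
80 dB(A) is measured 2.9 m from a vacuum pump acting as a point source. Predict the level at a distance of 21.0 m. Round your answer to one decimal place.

Spherical spreading from a point source gives a 20·log₁₀(r₂/r₁) drop.
L₂ = 80 − 20·log₁₀(21.0/2.9) = 80 − 17.196 = 62.80 dB(A).

62.8 dB(A)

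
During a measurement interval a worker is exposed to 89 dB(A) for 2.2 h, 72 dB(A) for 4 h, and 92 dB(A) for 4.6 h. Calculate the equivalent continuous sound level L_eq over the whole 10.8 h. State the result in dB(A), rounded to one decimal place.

The energy average is taken in the linear domain: L_eq = 10·log₁₀[(Σ tᵢ·10^(Lᵢ/10))/T], T = 10.8 h.
Σ tᵢ·10^(Lᵢ/10) = 2.2·10^(89/10) + 4·10^(72/10) + 4.6·10^(92/10) = 9.101e+09.
L_eq = 10·log₁₀(9.101e+09/10.8) = 89.26 dB(A).

89.3 dB(A)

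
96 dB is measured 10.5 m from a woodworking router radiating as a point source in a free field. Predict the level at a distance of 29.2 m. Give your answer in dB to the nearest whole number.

Point-source attenuation: ΔL = 20·log₁₀(r₂/r₁) = 20·log₁₀(29.2/10.5) = 8.884 dB.
L₂ = 96 − 20·log₁₀(29.2/10.5) = 96 − 8.884 = 87.12 dB.

87 dB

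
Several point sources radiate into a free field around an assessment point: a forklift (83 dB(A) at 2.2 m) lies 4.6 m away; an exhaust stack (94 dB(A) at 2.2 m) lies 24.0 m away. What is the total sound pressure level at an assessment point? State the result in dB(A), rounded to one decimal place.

78.2 dB(A)

Propagate each source to the receiver with L = L_ref − 20·log₁₀(r/r_ref), then add intensities.
forklift: 83 − 20·log₁₀(4.6/2.2) = 83 − 6.41 = 76.59 dB(A).
exhaust stack: 94 − 20·log₁₀(24.0/2.2) = 94 − 20.76 = 73.24 dB(A).
Σ 10^(L/10) = 6.675e+07 → L_total = 10·log₁₀(6.675e+07) = 78.24 dB(A).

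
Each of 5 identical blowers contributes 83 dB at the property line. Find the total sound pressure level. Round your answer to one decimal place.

N identical incoherent sources raise the level by 10·log₁₀ N.
L_total = 83 + 10·log₁₀(5) = 83 + 6.990 = 89.99 dB.

90.0 dB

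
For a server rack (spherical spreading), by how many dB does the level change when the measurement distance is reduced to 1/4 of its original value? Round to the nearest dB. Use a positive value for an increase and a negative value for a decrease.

Point-source spreading: ΔL = −20·log₁₀(r₂/r₁).
ΔL = −20·log₁₀(0.25) = +12.04 dB.

+12 dB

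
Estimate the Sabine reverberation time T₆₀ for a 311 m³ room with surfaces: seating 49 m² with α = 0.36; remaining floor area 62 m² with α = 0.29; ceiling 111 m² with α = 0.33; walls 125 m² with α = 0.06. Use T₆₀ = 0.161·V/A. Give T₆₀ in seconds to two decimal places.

0.63 s

Total absorption A = 49·0.36 + 62·0.29 + 111·0.33 + 125·0.06 = 79.75 m² sabins.
T₆₀ = 0.161·V/A = 0.161·311/79.75 = 0.628 s.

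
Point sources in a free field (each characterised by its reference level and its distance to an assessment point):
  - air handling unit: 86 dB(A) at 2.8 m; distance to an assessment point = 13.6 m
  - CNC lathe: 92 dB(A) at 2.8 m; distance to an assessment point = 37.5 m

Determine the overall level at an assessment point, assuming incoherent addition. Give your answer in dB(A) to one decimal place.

74.1 dB(A)

Apply inverse-square spreading to bring every level to the receiver, then sum 10^(L/10).
air handling unit: 86 − 20·log₁₀(13.6/2.8) = 86 − 13.73 = 72.27 dB(A).
CNC lathe: 92 − 20·log₁₀(37.5/2.8) = 92 − 22.54 = 69.46 dB(A).
Σ 10^(L/10) = 2.571e+07 → L_total = 10·log₁₀(2.571e+07) = 74.10 dB(A).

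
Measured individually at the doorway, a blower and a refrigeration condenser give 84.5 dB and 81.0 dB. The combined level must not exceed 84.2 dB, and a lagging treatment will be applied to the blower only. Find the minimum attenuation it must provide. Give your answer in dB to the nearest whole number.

3 dB

The untreated sources together contribute 10^(81.0/10) = 1.259e+08, i.e. 81.00 dB.
The limit corresponds to 10^(84.2/10) = 2.630e+08; subtracting the fixed part leaves 1.371e+08 for the blower, i.e. 81.37 dB.
So the blower must be reduced from 84.5 to 81.37 dB: IL = 3.13 dB.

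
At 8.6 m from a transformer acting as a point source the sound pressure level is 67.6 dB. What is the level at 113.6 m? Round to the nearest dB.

Point-source attenuation: ΔL = 20·log₁₀(r₂/r₁) = 20·log₁₀(113.6/8.6) = 22.418 dB.
L₂ = 67.6 − 20·log₁₀(113.6/8.6) = 67.6 − 22.418 = 45.18 dB.

45 dB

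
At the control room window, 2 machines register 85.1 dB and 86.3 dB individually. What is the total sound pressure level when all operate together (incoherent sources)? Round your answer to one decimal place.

For uncorrelated sources the intensities add, so convert each level to linear form, sum, and take 10·log₁₀ of the total.
Σ 10^(L/10) = 10^(85.1/10) + 10^(86.3/10) = 7.502e+08.
L_total = 10·log₁₀(7.502e+08) = 88.75 dB.

88.8 dB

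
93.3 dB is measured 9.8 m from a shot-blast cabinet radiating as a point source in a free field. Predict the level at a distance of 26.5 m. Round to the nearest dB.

85 dB

For a point source, L₂ = L₁ − 20·log₁₀(r₂/r₁).
L₂ = 93.3 − 20·log₁₀(26.5/9.8) = 93.3 − 8.640 = 84.66 dB.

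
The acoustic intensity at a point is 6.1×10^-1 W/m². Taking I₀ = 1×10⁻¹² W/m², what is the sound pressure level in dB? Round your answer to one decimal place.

I/I₀ = 6.1×10^-1/10⁻¹² = 6.1×10^11, and L = 10·log₁₀(I/I₀).
L = 10·(0.7853 + 11) = 117.85 dB.

117.9 dB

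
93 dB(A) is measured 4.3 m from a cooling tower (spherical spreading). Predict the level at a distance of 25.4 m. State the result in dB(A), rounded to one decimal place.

For a point source, L₂ = L₁ − 20·log₁₀(r₂/r₁).
L₂ = 93 − 20·log₁₀(25.4/4.3) = 93 − 15.427 = 77.57 dB(A).

77.6 dB(A)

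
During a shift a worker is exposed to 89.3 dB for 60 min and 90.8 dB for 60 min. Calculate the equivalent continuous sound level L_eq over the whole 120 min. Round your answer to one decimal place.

L_eq = 10·log₁₀[(1/T)·Σ tᵢ·10^(Lᵢ/10)] with T = 120 min.
Σ tᵢ·10^(Lᵢ/10) = 60·10^(89.3/10) + 60·10^(90.8/10) = 1.232e+11.
L_eq = 10·log₁₀(1.232e+11/120) = 90.11 dB.

90.1 dB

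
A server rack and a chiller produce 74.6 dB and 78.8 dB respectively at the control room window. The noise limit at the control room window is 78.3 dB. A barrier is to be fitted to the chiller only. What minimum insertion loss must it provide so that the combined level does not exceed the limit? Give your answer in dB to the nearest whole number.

The untreated sources together contribute 10^(74.6/10) = 2.884e+07, i.e. 74.60 dB.
The limit corresponds to 10^(78.3/10) = 6.761e+07; subtracting the fixed part leaves 3.877e+07 for the chiller, i.e. 75.88 dB.
Required insertion loss = 78.8 − 75.88 = 2.92 dB.

3 dB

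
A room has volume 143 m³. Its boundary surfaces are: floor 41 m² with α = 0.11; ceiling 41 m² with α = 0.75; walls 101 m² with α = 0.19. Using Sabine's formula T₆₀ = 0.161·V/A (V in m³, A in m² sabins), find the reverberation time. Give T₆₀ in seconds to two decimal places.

Summing Sᵢαᵢ: 41·0.11 + 41·0.75 + 101·0.19 = 54.45 m².
T₆₀ = 0.161 × 143 / 54.45 = 0.423 s.

0.42 s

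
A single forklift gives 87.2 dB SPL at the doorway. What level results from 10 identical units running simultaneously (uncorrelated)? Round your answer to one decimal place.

N identical incoherent sources raise the level by 10·log₁₀ N.
L_total = 87.2 + 10·log₁₀(10) = 87.2 + 10.000 = 97.20 dB SPL.

97.2 dB SPL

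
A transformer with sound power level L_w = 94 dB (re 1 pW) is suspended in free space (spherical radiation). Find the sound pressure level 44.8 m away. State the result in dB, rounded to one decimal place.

Free-field spherical radiation: L_p = L_w − 10·log₁₀(4π·r²), r = 44.8 m.
4π·r² = 2.522e+04 m², 10·log₁₀ of that is 44.018 dB.
L_p = 94 − 44.018 = 49.98 dB.

50.0 dB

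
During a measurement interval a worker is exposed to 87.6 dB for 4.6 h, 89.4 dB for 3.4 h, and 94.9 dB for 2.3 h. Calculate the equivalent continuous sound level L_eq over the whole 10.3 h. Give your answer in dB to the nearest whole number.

L_eq = 10·log₁₀[(1/T)·Σ tᵢ·10^(Lᵢ/10)] with T = 10.3 h.
Σ tᵢ·10^(Lᵢ/10) = 4.6·10^(87.6/10) + 3.4·10^(89.4/10) + 2.3·10^(94.9/10) = 1.272e+10.
L_eq = 10·log₁₀(1.272e+10/10.3) = 90.92 dB.

91 dB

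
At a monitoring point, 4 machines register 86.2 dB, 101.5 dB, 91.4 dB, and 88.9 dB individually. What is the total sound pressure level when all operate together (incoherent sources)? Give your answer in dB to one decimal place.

102.2 dB

For uncorrelated sources the intensities add, so convert each level to linear form, sum, and take 10·log₁₀ of the total.
Σ 10^(L/10) = 10^(86.2/10) + 10^(101.5/10) + 10^(91.4/10) + 10^(88.9/10) = 1.670e+10.
L_total = 10·log₁₀(1.670e+10) = 102.23 dB.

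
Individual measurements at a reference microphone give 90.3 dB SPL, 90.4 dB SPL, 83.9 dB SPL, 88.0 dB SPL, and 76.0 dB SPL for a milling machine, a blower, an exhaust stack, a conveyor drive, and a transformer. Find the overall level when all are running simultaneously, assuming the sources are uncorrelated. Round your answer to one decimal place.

Incoherent sources combine by intensity addition: L_total = 10·log₁₀(Σ 10^(L_i/10)).
Σ 10^(L/10) = 10^(90.3/10) + 10^(90.4/10) + 10^(83.9/10) + 10^(88.0/10) + 10^(76.0/10) = 3.084e+09.
L_total = 10·log₁₀(3.084e+09) = 94.89 dB SPL.

94.9 dB SPL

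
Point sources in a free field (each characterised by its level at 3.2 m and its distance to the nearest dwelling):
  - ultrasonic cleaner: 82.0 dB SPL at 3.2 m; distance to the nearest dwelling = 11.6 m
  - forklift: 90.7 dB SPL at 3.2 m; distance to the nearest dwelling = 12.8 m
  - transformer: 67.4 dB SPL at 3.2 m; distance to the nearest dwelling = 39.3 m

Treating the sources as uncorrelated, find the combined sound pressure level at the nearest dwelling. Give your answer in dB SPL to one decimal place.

First find each source's level at the receiver (point-source: −20·log₁₀(r/r_ref)), then combine on an intensity basis.
ultrasonic cleaner: 82.0 − 20·log₁₀(11.6/3.2) = 82.0 − 11.19 = 70.81 dB SPL.
forklift: 90.7 − 20·log₁₀(12.8/3.2) = 90.7 − 12.04 = 78.66 dB SPL.
transformer: 67.4 − 20·log₁₀(39.3/3.2) = 67.4 − 21.78 = 45.62 dB SPL.
Σ 10^(L/10) = 8.553e+07 → L_total = 10·log₁₀(8.553e+07) = 79.32 dB SPL.

79.3 dB SPL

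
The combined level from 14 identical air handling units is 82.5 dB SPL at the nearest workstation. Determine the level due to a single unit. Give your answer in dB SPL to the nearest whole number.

For N identical incoherent sources L_total = L₁ + 10·log₁₀ N, so L₁ = 82.5 − 10·log₁₀(14) = 82.5 − 11.461.

71 dB SPL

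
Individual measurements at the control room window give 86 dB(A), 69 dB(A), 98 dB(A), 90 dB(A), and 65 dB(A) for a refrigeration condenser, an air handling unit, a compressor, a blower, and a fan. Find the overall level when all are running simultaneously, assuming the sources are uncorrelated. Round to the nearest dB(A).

99 dB(A)

For uncorrelated sources the intensities add, so convert each level to linear form, sum, and take 10·log₁₀ of the total.
Σ 10^(L/10) = 10^(86/10) + 10^(69/10) + 10^(98/10) + 10^(90/10) + 10^(65/10) = 7.719e+09.
L_total = 10·log₁₀(7.719e+09) = 98.88 dB(A).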